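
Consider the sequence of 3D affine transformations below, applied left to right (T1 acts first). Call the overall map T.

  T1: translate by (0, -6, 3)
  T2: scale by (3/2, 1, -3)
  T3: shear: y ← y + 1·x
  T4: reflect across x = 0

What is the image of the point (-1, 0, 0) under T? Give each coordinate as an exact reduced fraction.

T1 translate by (0, -6, 3): (-1, 0, 0) → (-1, -6, 3)
T2 scale by (3/2, 1, -3): (-1, -6, 3) → (-3/2, -6, -9)
T3 shear: y ← y + 1·x: (-3/2, -6, -9) → (-3/2, -15/2, -9)
T4 reflect across x = 0: (-3/2, -15/2, -9) → (3/2, -15/2, -9)

T(p) = (3/2, -15/2, -9)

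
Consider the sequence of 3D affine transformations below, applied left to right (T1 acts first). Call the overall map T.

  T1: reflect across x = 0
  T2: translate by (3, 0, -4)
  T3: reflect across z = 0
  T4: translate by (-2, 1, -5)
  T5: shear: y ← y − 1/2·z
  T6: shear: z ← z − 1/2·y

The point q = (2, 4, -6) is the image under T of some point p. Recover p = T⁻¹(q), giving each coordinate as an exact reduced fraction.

T1 = [-1 0 0 0; 0 1 0 0; 0 0 1 0; 0 0 0 1]
T2·T1 = [-1 0 0 3; 0 1 0 0; 0 0 1 -4; 0 0 0 1]
T3·…·T1 = [-1 0 0 3; 0 1 0 0; 0 0 -1 4; 0 0 0 1]
T4·…·T1 = [-1 0 0 1; 0 1 0 1; 0 0 -1 -1; 0 0 0 1]
T5·…·T1 = [-1 0 0 1; 0 1 1/2 3/2; 0 0 -1 -1; 0 0 0 1]
T6·…·T1 = [-1 0 0 1; 0 1 1/2 3/2; 0 -1/2 -5/4 -7/4; 0 0 0 1]
det M = 1; M⁻¹ = [-1 0 0 1; 0 5/4 1/2 -1; 0 -1/2 -1 -1; 0 0 0 1]
M⁻¹ · (2, 4, -6)ᵀ = (-1, 1, 3)ᵀ

p = (-1, 1, 3)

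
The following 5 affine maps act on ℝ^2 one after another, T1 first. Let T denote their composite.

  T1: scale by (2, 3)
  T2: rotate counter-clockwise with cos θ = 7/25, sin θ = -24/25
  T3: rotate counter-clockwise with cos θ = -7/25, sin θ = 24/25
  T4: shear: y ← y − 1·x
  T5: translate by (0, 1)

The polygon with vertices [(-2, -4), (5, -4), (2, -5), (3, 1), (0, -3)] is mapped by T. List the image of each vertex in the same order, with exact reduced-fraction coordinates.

T1 scale by (2, 3): (-2, -4) → (-4, -12); (5, -4) → (10, -12); (2, -5) → (4, -15); (3, 1) → (6, 3); (0, -3) → (0, -9)
T2 rotate counter-clockwise with cos θ = 7/25, sin θ = -24/25: (-4, -12) → (-316/25, 12/25); (10, -12) → (-218/25, -324/25); (4, -15) → (-332/25, -201/25); (6, 3) → (114/25, -123/25); (0, -9) → (-216/25, -63/25)
T3 rotate counter-clockwise with cos θ = -7/25, sin θ = 24/25: (-316/25, 12/25) → (1924/625, -7668/625); (-218/25, -324/25) → (9302/625, -2964/625); (-332/25, -201/25) → (7148/625, -6561/625); (114/25, -123/25) → (2154/625, 3597/625); (-216/25, -63/25) → (3024/625, -4743/625)
T4 shear: y ← y − 1·x: (1924/625, -7668/625) → (1924/625, -9592/625); (9302/625, -2964/625) → (9302/625, -12266/625); (7148/625, -6561/625) → (7148/625, -13709/625); (2154/625, 3597/625) → (2154/625, 1443/625); (3024/625, -4743/625) → (3024/625, -7767/625)
T5 translate by (0, 1): (1924/625, -9592/625) → (1924/625, -8967/625); (9302/625, -12266/625) → (9302/625, -11641/625); (7148/625, -13709/625) → (7148/625, -13084/625); (2154/625, 1443/625) → (2154/625, 2068/625); (3024/625, -7767/625) → (3024/625, -7142/625)

image vertices: (1924/625, -8967/625), (9302/625, -11641/625), (7148/625, -13084/625), (2154/625, 2068/625), (3024/625, -7142/625)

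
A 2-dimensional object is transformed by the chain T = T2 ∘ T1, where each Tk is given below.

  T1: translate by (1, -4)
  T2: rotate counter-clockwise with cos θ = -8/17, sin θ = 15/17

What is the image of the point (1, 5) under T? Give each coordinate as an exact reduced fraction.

T(p) = (-31/17, 22/17)

T1 translate by (1, -4): (1, 5) → (2, 1)
T2 rotate counter-clockwise with cos θ = -8/17, sin θ = 15/17: (2, 1) → (-31/17, 22/17)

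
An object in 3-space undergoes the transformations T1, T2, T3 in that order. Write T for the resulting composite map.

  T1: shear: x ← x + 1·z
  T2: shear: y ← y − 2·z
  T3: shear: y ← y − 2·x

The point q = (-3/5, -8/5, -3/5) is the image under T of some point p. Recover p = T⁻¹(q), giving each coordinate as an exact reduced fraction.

p = (0, -4, -3/5)

T1 = [1 0 1 0; 0 1 0 0; 0 0 1 0; 0 0 0 1]
T2·T1 = [1 0 1 0; 0 1 -2 0; 0 0 1 0; 0 0 0 1]
T3·…·T1 = [1 0 1 0; -2 1 -4 0; 0 0 1 0; 0 0 0 1]
det M = 1; M⁻¹ = [1 0 -1 0; 2 1 2 0; 0 0 1 0; 0 0 0 1]
M⁻¹ · (-3/5, -8/5, -3/5)ᵀ = (0, -4, -3/5)ᵀ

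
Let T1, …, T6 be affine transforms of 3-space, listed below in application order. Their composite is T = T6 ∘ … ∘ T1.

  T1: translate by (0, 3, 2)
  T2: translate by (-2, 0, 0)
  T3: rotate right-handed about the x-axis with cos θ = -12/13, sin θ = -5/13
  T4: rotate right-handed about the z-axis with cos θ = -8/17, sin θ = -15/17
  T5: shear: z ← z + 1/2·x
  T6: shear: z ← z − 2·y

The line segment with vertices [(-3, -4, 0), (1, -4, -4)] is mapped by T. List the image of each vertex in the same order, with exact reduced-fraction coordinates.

T1 translate by (0, 3, 2): (-3, -4, 0) → (-3, -1, 2); (1, -4, -4) → (1, -1, -2)
T2 translate by (-2, 0, 0): (-3, -1, 2) → (-5, -1, 2); (1, -1, -2) → (-1, -1, -2)
T3 rotate right-handed about the x-axis with cos θ = -12/13, sin θ = -5/13: (-5, -1, 2) → (-5, 22/13, -19/13); (-1, -1, -2) → (-1, 2/13, 29/13)
T4 rotate right-handed about the z-axis with cos θ = -8/17, sin θ = -15/17: (-5, 22/13, -19/13) → (50/13, 47/13, -19/13); (-1, 2/13, 29/13) → (134/221, 179/221, 29/13)
T5 shear: z ← z + 1/2·x: (50/13, 47/13, -19/13) → (50/13, 47/13, 6/13); (134/221, 179/221, 29/13) → (134/221, 179/221, 560/221)
T6 shear: z ← z − 2·y: (50/13, 47/13, 6/13) → (50/13, 47/13, -88/13); (134/221, 179/221, 560/221) → (134/221, 179/221, 202/221)

image vertices: (50/13, 47/13, -88/13), (134/221, 179/221, 202/221)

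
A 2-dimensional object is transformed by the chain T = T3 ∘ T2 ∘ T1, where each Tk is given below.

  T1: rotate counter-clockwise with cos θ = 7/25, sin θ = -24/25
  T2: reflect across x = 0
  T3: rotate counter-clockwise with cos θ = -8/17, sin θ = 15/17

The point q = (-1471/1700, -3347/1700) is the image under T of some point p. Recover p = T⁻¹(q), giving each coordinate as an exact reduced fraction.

T1 = [7/25 24/25 0; -24/25 7/25 0; 0 0 1]
T2·T1 = [-7/25 -24/25 0; -24/25 7/25 0; 0 0 1]
T3·…·T1 = [416/425 87/425 0; 87/425 -416/425 0; 0 0 1]
det M = -1; M⁻¹ = [416/425 87/425 0; 87/425 -416/425 0; 0 0 1]
M⁻¹ · (-1471/1700, -3347/1700)ᵀ = (-5/4, 7/4)ᵀ

p = (-5/4, 7/4)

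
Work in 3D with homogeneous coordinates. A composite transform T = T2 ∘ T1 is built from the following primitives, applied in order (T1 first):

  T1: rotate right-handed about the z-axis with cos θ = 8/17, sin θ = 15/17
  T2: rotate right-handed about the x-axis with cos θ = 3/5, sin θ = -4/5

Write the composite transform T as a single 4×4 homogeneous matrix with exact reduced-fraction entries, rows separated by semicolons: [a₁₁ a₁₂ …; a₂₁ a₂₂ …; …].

T = [8/17 -15/17 0 0; 9/17 24/85 4/5 0; -12/17 -32/85 3/5 0; 0 0 0 1]

T1 = [8/17 -15/17 0 0; 15/17 8/17 0 0; 0 0 1 0; 0 0 0 1]
T2·T1 = [8/17 -15/17 0 0; 9/17 24/85 4/5 0; -12/17 -32/85 3/5 0; 0 0 0 1]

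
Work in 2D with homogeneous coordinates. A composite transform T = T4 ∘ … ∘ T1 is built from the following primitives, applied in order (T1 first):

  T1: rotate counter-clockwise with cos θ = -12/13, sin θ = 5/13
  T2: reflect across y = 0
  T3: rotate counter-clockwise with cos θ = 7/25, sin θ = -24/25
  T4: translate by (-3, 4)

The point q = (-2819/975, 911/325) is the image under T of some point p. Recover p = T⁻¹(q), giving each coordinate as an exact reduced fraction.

T1 = [-12/13 -5/13 0; 5/13 -12/13 0; 0 0 1]
T2·T1 = [-12/13 -5/13 0; -5/13 12/13 0; 0 0 1]
T3·…·T1 = [-204/325 253/325 0; 253/325 204/325 0; 0 0 1]
T4·…·T1 = [-204/325 253/325 -3; 253/325 204/325 4; 0 0 1]
det M = -1; M⁻¹ = [-204/325 253/325 -1624/325; 253/325 204/325 -57/325; 0 0 1]
M⁻¹ · (-2819/975, 911/325)ᵀ = (-1, -2/3)ᵀ

p = (-1, -2/3)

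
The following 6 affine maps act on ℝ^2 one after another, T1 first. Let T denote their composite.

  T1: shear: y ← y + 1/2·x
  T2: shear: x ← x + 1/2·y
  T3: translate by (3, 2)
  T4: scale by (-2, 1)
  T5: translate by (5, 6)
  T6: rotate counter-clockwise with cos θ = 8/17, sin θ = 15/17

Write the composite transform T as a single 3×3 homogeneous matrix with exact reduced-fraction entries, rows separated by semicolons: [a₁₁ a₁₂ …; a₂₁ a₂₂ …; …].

T = [-55/34 -23/17 -128/17; -67/34 -7/17 49/17; 0 0 1]

T1 = [1 0 0; 1/2 1 0; 0 0 1]
T2·T1 = [5/4 1/2 0; 1/2 1 0; 0 0 1]
T3·…·T1 = [5/4 1/2 3; 1/2 1 2; 0 0 1]
T4·…·T1 = [-5/2 -1 -6; 1/2 1 2; 0 0 1]
T5·…·T1 = [-5/2 -1 -1; 1/2 1 8; 0 0 1]
T6·…·T1 = [-55/34 -23/17 -128/17; -67/34 -7/17 49/17; 0 0 1]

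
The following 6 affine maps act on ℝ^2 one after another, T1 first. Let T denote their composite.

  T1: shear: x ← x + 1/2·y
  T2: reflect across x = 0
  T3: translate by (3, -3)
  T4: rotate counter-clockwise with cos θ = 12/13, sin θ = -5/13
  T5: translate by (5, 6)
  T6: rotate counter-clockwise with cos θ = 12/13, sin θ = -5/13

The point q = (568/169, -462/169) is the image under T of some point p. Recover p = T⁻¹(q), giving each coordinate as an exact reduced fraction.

T1 = [1 1/2 0; 0 1 0; 0 0 1]
T2·T1 = [-1 -1/2 0; 0 1 0; 0 0 1]
T3·…·T1 = [-1 -1/2 3; 0 1 -3; 0 0 1]
T4·…·T1 = [-12/13 -1/13 21/13; 5/13 29/26 -51/13; 0 0 1]
T5·…·T1 = [-12/13 -1/13 86/13; 5/13 29/26 27/13; 0 0 1]
T6·…·T1 = [-119/169 121/338 1167/169; 120/169 179/169 -106/169; 0 0 1]
det M = -1; M⁻¹ = [-179/169 121/338 98/13; 120/169 119/169 -58/13; 0 0 1]
M⁻¹ · (568/169, -462/169)ᵀ = (3, -4)ᵀ

p = (3, -4)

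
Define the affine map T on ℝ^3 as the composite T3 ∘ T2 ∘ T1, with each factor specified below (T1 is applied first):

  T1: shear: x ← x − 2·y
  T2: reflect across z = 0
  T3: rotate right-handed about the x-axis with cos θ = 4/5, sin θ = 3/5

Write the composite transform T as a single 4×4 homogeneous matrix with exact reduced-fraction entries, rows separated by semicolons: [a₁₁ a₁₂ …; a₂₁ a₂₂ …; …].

T1 = [1 -2 0 0; 0 1 0 0; 0 0 1 0; 0 0 0 1]
T2·T1 = [1 -2 0 0; 0 1 0 0; 0 0 -1 0; 0 0 0 1]
T3·…·T1 = [1 -2 0 0; 0 4/5 3/5 0; 0 3/5 -4/5 0; 0 0 0 1]

T = [1 -2 0 0; 0 4/5 3/5 0; 0 3/5 -4/5 0; 0 0 0 1]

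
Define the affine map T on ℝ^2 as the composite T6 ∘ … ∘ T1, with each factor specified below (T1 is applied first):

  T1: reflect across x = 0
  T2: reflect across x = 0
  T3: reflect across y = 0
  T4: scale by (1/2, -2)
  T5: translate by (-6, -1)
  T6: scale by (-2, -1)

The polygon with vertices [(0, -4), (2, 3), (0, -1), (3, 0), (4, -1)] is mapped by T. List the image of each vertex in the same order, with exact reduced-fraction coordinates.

T1 reflect across x = 0: (0, -4) → (0, -4); (2, 3) → (-2, 3); (0, -1) → (0, -1); (3, 0) → (-3, 0); (4, -1) → (-4, -1)
T2 reflect across x = 0: (0, -4) → (0, -4); (-2, 3) → (2, 3); (0, -1) → (0, -1); (-3, 0) → (3, 0); (-4, -1) → (4, -1)
T3 reflect across y = 0: (0, -4) → (0, 4); (2, 3) → (2, -3); (0, -1) → (0, 1); (3, 0) → (3, 0); (4, -1) → (4, 1)
T4 scale by (1/2, -2): (0, 4) → (0, -8); (2, -3) → (1, 6); (0, 1) → (0, -2); (3, 0) → (3/2, 0); (4, 1) → (2, -2)
T5 translate by (-6, -1): (0, -8) → (-6, -9); (1, 6) → (-5, 5); (0, -2) → (-6, -3); (3/2, 0) → (-9/2, -1); (2, -2) → (-4, -3)
T6 scale by (-2, -1): (-6, -9) → (12, 9); (-5, 5) → (10, -5); (-6, -3) → (12, 3); (-9/2, -1) → (9, 1); (-4, -3) → (8, 3)

image vertices: (12, 9), (10, -5), (12, 3), (9, 1), (8, 3)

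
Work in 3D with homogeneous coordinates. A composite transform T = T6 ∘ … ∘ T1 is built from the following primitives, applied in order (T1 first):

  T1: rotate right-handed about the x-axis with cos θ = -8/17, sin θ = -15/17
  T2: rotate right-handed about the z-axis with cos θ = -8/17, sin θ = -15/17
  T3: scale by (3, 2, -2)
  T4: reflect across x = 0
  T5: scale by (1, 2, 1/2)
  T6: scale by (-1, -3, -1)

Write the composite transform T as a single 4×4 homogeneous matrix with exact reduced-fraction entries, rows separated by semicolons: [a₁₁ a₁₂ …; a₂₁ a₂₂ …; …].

T1 = [1 0 0 0; 0 -8/17 15/17 0; 0 -15/17 -8/17 0; 0 0 0 1]
T2·T1 = [-8/17 -120/289 225/289 0; -15/17 64/289 -120/289 0; 0 -15/17 -8/17 0; 0 0 0 1]
T3·…·T1 = [-24/17 -360/289 675/289 0; -30/17 128/289 -240/289 0; 0 30/17 16/17 0; 0 0 0 1]
T4·…·T1 = [24/17 360/289 -675/289 0; -30/17 128/289 -240/289 0; 0 30/17 16/17 0; 0 0 0 1]
T5·…·T1 = [24/17 360/289 -675/289 0; -60/17 256/289 -480/289 0; 0 15/17 8/17 0; 0 0 0 1]
T6·…·T1 = [-24/17 -360/289 675/289 0; 180/17 -768/289 1440/289 0; 0 -15/17 -8/17 0; 0 0 0 1]

T = [-24/17 -360/289 675/289 0; 180/17 -768/289 1440/289 0; 0 -15/17 -8/17 0; 0 0 0 1]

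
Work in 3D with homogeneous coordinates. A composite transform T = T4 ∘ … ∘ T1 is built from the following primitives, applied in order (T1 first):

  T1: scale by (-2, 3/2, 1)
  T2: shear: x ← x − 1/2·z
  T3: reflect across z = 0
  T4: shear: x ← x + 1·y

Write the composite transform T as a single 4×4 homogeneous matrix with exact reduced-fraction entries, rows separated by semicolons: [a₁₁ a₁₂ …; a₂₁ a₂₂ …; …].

T = [-2 3/2 -1/2 0; 0 3/2 0 0; 0 0 -1 0; 0 0 0 1]

T1 = [-2 0 0 0; 0 3/2 0 0; 0 0 1 0; 0 0 0 1]
T2·T1 = [-2 0 -1/2 0; 0 3/2 0 0; 0 0 1 0; 0 0 0 1]
T3·…·T1 = [-2 0 -1/2 0; 0 3/2 0 0; 0 0 -1 0; 0 0 0 1]
T4·…·T1 = [-2 3/2 -1/2 0; 0 3/2 0 0; 0 0 -1 0; 0 0 0 1]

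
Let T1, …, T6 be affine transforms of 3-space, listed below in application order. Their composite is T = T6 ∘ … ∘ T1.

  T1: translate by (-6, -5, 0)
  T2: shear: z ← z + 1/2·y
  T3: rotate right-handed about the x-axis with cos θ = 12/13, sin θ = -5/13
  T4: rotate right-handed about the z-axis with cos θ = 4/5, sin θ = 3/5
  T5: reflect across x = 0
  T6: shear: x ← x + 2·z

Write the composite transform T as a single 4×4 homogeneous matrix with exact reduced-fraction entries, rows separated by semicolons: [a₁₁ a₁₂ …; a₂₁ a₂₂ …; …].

T = [-4/5 107/130 27/13 89/130; 3/5 58/65 4/13 -524/65; 0 1/13 12/13 -5/13; 0 0 0 1]

T1 = [1 0 0 -6; 0 1 0 -5; 0 0 1 0; 0 0 0 1]
T2·T1 = [1 0 0 -6; 0 1 0 -5; 0 1/2 1 -5/2; 0 0 0 1]
T3·…·T1 = [1 0 0 -6; 0 29/26 5/13 -145/26; 0 1/13 12/13 -5/13; 0 0 0 1]
T4·…·T1 = [4/5 -87/130 -3/13 -189/130; 3/5 58/65 4/13 -524/65; 0 1/13 12/13 -5/13; 0 0 0 1]
T5·…·T1 = [-4/5 87/130 3/13 189/130; 3/5 58/65 4/13 -524/65; 0 1/13 12/13 -5/13; 0 0 0 1]
T6·…·T1 = [-4/5 107/130 27/13 89/130; 3/5 58/65 4/13 -524/65; 0 1/13 12/13 -5/13; 0 0 0 1]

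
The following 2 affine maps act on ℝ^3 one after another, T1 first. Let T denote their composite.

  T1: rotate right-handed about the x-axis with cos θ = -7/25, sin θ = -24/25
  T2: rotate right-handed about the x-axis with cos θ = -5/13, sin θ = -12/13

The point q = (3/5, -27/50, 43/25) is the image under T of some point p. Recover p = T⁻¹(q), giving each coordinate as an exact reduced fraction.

p = (3/5, 3/2, -1)

T1 = [1 0 0 0; 0 -7/25 24/25 0; 0 -24/25 -7/25 0; 0 0 0 1]
T2·T1 = [1 0 0 0; 0 -253/325 -204/325 0; 0 204/325 -253/325 0; 0 0 0 1]
det M = 1; M⁻¹ = [1 0 0 0; 0 -253/325 204/325 0; 0 -204/325 -253/325 0; 0 0 0 1]
M⁻¹ · (3/5, -27/50, 43/25)ᵀ = (3/5, 3/2, -1)ᵀ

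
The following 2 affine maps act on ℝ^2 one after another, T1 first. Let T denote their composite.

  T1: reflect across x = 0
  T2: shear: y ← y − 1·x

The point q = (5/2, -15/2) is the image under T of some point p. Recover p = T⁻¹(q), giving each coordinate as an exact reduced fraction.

T1 = [-1 0 0; 0 1 0; 0 0 1]
T2·T1 = [-1 0 0; 1 1 0; 0 0 1]
det M = -1; M⁻¹ = [-1 0 0; 1 1 0; 0 0 1]
M⁻¹ · (5/2, -15/2)ᵀ = (-5/2, -5)ᵀ

p = (-5/2, -5)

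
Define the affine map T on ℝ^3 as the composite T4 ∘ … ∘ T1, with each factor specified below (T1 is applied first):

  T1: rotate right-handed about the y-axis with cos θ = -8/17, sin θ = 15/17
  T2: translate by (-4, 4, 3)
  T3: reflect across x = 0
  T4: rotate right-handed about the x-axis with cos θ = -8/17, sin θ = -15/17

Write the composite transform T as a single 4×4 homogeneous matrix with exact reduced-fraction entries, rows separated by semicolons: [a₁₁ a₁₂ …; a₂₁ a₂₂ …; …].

T = [8/17 0 -15/17 4; -225/289 -8/17 -120/289 13/17; 120/289 -15/17 64/289 -84/17; 0 0 0 1]

T1 = [-8/17 0 15/17 0; 0 1 0 0; -15/17 0 -8/17 0; 0 0 0 1]
T2·T1 = [-8/17 0 15/17 -4; 0 1 0 4; -15/17 0 -8/17 3; 0 0 0 1]
T3·…·T1 = [8/17 0 -15/17 4; 0 1 0 4; -15/17 0 -8/17 3; 0 0 0 1]
T4·…·T1 = [8/17 0 -15/17 4; -225/289 -8/17 -120/289 13/17; 120/289 -15/17 64/289 -84/17; 0 0 0 1]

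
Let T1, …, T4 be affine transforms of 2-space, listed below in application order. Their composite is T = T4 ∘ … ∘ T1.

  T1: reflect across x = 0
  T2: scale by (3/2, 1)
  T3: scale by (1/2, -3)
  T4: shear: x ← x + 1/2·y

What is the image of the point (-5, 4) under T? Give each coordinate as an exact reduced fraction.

T1 reflect across x = 0: (-5, 4) → (5, 4)
T2 scale by (3/2, 1): (5, 4) → (15/2, 4)
T3 scale by (1/2, -3): (15/2, 4) → (15/4, -12)
T4 shear: x ← x + 1/2·y: (15/4, -12) → (-9/4, -12)

T(p) = (-9/4, -12)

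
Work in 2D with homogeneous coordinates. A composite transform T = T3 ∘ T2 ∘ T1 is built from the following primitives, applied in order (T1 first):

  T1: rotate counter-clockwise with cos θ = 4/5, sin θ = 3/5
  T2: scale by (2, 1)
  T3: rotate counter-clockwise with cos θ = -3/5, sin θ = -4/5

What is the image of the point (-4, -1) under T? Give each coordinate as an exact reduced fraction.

T(p) = (14/25, 152/25)

T1 rotate counter-clockwise with cos θ = 4/5, sin θ = 3/5: (-4, -1) → (-13/5, -16/5)
T2 scale by (2, 1): (-13/5, -16/5) → (-26/5, -16/5)
T3 rotate counter-clockwise with cos θ = -3/5, sin θ = -4/5: (-26/5, -16/5) → (14/25, 152/25)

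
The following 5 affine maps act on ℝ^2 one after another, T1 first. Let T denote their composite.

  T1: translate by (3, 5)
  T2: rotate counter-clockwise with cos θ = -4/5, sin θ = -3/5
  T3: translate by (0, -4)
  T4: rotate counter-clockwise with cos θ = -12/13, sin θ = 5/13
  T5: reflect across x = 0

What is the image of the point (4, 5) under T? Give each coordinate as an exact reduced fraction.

T1 translate by (3, 5): (4, 5) → (7, 10)
T2 rotate counter-clockwise with cos θ = -4/5, sin θ = -3/5: (7, 10) → (2/5, -61/5)
T3 translate by (0, -4): (2/5, -61/5) → (2/5, -81/5)
T4 rotate counter-clockwise with cos θ = -12/13, sin θ = 5/13: (2/5, -81/5) → (381/65, 982/65)
T5 reflect across x = 0: (381/65, 982/65) → (-381/65, 982/65)

T(p) = (-381/65, 982/65)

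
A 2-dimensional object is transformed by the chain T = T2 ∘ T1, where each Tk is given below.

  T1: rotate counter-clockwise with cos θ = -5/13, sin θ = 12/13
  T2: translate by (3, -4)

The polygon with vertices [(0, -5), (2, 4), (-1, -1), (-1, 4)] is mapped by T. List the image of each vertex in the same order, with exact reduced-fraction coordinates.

T1 rotate counter-clockwise with cos θ = -5/13, sin θ = 12/13: (0, -5) → (60/13, 25/13); (2, 4) → (-58/13, 4/13); (-1, -1) → (17/13, -7/13); (-1, 4) → (-43/13, -32/13)
T2 translate by (3, -4): (60/13, 25/13) → (99/13, -27/13); (-58/13, 4/13) → (-19/13, -48/13); (17/13, -7/13) → (56/13, -59/13); (-43/13, -32/13) → (-4/13, -84/13)

image vertices: (99/13, -27/13), (-19/13, -48/13), (56/13, -59/13), (-4/13, -84/13)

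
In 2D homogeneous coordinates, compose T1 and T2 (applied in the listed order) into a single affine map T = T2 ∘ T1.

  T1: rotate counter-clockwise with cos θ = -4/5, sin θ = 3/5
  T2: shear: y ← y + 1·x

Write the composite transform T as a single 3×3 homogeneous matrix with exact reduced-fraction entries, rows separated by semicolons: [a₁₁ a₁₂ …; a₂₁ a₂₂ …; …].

T1 = [-4/5 -3/5 0; 3/5 -4/5 0; 0 0 1]
T2·T1 = [-4/5 -3/5 0; -1/5 -7/5 0; 0 0 1]

T = [-4/5 -3/5 0; -1/5 -7/5 0; 0 0 1]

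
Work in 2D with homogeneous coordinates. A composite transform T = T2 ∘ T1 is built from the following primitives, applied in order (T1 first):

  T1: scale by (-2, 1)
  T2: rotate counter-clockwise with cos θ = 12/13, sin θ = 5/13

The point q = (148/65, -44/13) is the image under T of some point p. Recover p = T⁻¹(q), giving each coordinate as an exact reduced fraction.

p = (-2/5, -4)

T1 = [-2 0 0; 0 1 0; 0 0 1]
T2·T1 = [-24/13 -5/13 0; -10/13 12/13 0; 0 0 1]
det M = -2; M⁻¹ = [-6/13 -5/26 0; -5/13 12/13 0; 0 0 1]
M⁻¹ · (148/65, -44/13)ᵀ = (-2/5, -4)ᵀ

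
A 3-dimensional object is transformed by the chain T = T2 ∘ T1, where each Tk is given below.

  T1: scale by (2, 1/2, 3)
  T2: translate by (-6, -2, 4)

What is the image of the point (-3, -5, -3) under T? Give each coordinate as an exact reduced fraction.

T1 scale by (2, 1/2, 3): (-3, -5, -3) → (-6, -5/2, -9)
T2 translate by (-6, -2, 4): (-6, -5/2, -9) → (-12, -9/2, -5)

T(p) = (-12, -9/2, -5)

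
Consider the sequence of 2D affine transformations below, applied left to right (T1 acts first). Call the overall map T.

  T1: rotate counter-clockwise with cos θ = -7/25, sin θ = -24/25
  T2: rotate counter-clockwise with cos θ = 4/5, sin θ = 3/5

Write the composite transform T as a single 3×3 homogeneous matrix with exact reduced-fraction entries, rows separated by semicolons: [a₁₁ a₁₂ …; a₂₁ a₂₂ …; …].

T1 = [-7/25 24/25 0; -24/25 -7/25 0; 0 0 1]
T2·T1 = [44/125 117/125 0; -117/125 44/125 0; 0 0 1]

T = [44/125 117/125 0; -117/125 44/125 0; 0 0 1]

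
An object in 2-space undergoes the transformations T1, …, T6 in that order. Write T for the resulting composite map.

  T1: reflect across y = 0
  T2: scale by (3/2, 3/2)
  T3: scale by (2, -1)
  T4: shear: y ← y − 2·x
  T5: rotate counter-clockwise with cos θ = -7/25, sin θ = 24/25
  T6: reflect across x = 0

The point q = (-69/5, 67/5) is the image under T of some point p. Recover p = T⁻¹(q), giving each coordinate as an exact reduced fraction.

T1 = [1 0 0; 0 -1 0; 0 0 1]
T2·T1 = [3/2 0 0; 0 -3/2 0; 0 0 1]
T3·…·T1 = [3 0 0; 0 3/2 0; 0 0 1]
T4·…·T1 = [3 0 0; -6 3/2 0; 0 0 1]
T5·…·T1 = [123/25 -36/25 0; 114/25 -21/50 0; 0 0 1]
T6·…·T1 = [-123/25 36/25 0; 114/25 -21/50 0; 0 0 1]
det M = -9/2; M⁻¹ = [7/75 8/25 0; 76/75 82/75 0; 0 0 1]
M⁻¹ · (-69/5, 67/5)ᵀ = (3, 2/3)ᵀ

p = (3, 2/3)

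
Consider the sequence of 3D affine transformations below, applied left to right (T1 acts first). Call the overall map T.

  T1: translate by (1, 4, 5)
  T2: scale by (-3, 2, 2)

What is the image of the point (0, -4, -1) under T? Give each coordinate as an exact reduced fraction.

T(p) = (-3, 0, 8)

T1 translate by (1, 4, 5): (0, -4, -1) → (1, 0, 4)
T2 scale by (-3, 2, 2): (1, 0, 4) → (-3, 0, 8)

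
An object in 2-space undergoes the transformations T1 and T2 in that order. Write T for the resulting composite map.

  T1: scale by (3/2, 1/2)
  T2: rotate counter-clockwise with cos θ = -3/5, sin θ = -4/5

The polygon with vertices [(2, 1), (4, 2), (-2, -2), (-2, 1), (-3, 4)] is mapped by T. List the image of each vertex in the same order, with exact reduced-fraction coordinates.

image vertices: (-7/5, -27/10), (-14/5, -27/5), (1, 3), (11/5, 21/10), (43/10, 12/5)

T1 scale by (3/2, 1/2): (2, 1) → (3, 1/2); (4, 2) → (6, 1); (-2, -2) → (-3, -1); (-2, 1) → (-3, 1/2); (-3, 4) → (-9/2, 2)
T2 rotate counter-clockwise with cos θ = -3/5, sin θ = -4/5: (3, 1/2) → (-7/5, -27/10); (6, 1) → (-14/5, -27/5); (-3, -1) → (1, 3); (-3, 1/2) → (11/5, 21/10); (-9/2, 2) → (43/10, 12/5)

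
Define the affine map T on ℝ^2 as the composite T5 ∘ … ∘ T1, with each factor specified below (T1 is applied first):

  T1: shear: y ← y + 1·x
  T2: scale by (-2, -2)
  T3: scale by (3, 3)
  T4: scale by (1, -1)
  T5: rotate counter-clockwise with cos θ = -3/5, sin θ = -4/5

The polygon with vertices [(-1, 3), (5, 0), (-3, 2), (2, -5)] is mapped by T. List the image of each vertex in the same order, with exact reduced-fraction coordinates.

T1 shear: y ← y + 1·x: (-1, 3) → (-1, 2); (5, 0) → (5, 5); (-3, 2) → (-3, -1); (2, -5) → (2, -3)
T2 scale by (-2, -2): (-1, 2) → (2, -4); (5, 5) → (-10, -10); (-3, -1) → (6, 2); (2, -3) → (-4, 6)
T3 scale by (3, 3): (2, -4) → (6, -12); (-10, -10) → (-30, -30); (6, 2) → (18, 6); (-4, 6) → (-12, 18)
T4 scale by (1, -1): (6, -12) → (6, 12); (-30, -30) → (-30, 30); (18, 6) → (18, -6); (-12, 18) → (-12, -18)
T5 rotate counter-clockwise with cos θ = -3/5, sin θ = -4/5: (6, 12) → (6, -12); (-30, 30) → (42, 6); (18, -6) → (-78/5, -54/5); (-12, -18) → (-36/5, 102/5)

image vertices: (6, -12), (42, 6), (-78/5, -54/5), (-36/5, 102/5)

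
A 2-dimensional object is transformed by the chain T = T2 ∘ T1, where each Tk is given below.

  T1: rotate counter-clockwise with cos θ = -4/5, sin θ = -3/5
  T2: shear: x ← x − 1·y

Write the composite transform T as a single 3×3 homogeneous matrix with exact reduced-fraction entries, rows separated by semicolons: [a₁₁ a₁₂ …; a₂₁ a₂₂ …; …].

T = [-1/5 7/5 0; -3/5 -4/5 0; 0 0 1]

T1 = [-4/5 3/5 0; -3/5 -4/5 0; 0 0 1]
T2·T1 = [-1/5 7/5 0; -3/5 -4/5 0; 0 0 1]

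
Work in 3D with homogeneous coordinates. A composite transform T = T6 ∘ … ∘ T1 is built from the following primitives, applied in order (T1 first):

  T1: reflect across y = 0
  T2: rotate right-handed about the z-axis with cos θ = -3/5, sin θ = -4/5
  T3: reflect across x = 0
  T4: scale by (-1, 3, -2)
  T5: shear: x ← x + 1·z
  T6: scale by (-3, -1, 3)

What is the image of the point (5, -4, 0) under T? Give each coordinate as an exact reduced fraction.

T(p) = (-3/5, 96/5, 0)

T1 reflect across y = 0: (5, -4, 0) → (5, 4, 0)
T2 rotate right-handed about the z-axis with cos θ = -3/5, sin θ = -4/5: (5, 4, 0) → (1/5, -32/5, 0)
T3 reflect across x = 0: (1/5, -32/5, 0) → (-1/5, -32/5, 0)
T4 scale by (-1, 3, -2): (-1/5, -32/5, 0) → (1/5, -96/5, 0)
T5 shear: x ← x + 1·z: (1/5, -96/5, 0) → (1/5, -96/5, 0)
T6 scale by (-3, -1, 3): (1/5, -96/5, 0) → (-3/5, 96/5, 0)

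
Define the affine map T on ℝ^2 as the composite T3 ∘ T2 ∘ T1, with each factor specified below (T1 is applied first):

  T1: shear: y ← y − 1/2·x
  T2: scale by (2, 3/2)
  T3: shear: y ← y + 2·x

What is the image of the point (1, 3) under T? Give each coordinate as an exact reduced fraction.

T(p) = (2, 31/4)

T1 shear: y ← y − 1/2·x: (1, 3) → (1, 5/2)
T2 scale by (2, 3/2): (1, 5/2) → (2, 15/4)
T3 shear: y ← y + 2·x: (2, 15/4) → (2, 31/4)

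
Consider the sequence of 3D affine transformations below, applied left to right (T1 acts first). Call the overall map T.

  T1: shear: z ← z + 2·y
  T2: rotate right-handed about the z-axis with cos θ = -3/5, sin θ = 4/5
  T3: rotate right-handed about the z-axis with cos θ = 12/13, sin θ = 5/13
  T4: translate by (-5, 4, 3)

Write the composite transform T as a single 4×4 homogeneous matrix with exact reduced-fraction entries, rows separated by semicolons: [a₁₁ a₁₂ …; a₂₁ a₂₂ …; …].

T = [-56/65 -33/65 0 -5; 33/65 -56/65 0 4; 0 2 1 3; 0 0 0 1]

T1 = [1 0 0 0; 0 1 0 0; 0 2 1 0; 0 0 0 1]
T2·T1 = [-3/5 -4/5 0 0; 4/5 -3/5 0 0; 0 2 1 0; 0 0 0 1]
T3·…·T1 = [-56/65 -33/65 0 0; 33/65 -56/65 0 0; 0 2 1 0; 0 0 0 1]
T4·…·T1 = [-56/65 -33/65 0 -5; 33/65 -56/65 0 4; 0 2 1 3; 0 0 0 1]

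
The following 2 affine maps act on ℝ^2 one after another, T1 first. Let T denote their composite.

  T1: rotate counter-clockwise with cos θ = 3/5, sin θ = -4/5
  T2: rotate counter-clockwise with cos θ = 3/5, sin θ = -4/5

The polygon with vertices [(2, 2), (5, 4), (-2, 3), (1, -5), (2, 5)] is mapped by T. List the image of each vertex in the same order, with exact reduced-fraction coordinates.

image vertices: (34/25, -62/25), (61/25, -148/25), (86/25, 27/25), (-127/25, 11/25), (106/25, -83/25)

T1 rotate counter-clockwise with cos θ = 3/5, sin θ = -4/5: (2, 2) → (14/5, -2/5); (5, 4) → (31/5, -8/5); (-2, 3) → (6/5, 17/5); (1, -5) → (-17/5, -19/5); (2, 5) → (26/5, 7/5)
T2 rotate counter-clockwise with cos θ = 3/5, sin θ = -4/5: (14/5, -2/5) → (34/25, -62/25); (31/5, -8/5) → (61/25, -148/25); (6/5, 17/5) → (86/25, 27/25); (-17/5, -19/5) → (-127/25, 11/25); (26/5, 7/5) → (106/25, -83/25)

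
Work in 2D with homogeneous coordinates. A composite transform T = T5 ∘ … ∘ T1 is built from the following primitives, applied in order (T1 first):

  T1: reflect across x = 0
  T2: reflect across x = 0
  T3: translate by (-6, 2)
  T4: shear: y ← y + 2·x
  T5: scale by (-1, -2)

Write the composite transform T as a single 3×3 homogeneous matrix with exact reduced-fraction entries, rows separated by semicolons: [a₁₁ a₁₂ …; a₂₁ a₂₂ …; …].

T = [-1 0 6; -4 -2 20; 0 0 1]

T1 = [-1 0 0; 0 1 0; 0 0 1]
T2·T1 = [1 0 0; 0 1 0; 0 0 1]
T3·…·T1 = [1 0 -6; 0 1 2; 0 0 1]
T4·…·T1 = [1 0 -6; 2 1 -10; 0 0 1]
T5·…·T1 = [-1 0 6; -4 -2 20; 0 0 1]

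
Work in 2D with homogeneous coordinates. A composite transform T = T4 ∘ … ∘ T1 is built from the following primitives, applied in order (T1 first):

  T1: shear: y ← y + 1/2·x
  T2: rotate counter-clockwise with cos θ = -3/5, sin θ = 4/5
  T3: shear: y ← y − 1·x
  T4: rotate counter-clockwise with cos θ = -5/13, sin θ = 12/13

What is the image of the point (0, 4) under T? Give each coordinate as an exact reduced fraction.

T1 shear: y ← y + 1/2·x: (0, 4) → (0, 4)
T2 rotate counter-clockwise with cos θ = -3/5, sin θ = 4/5: (0, 4) → (-16/5, -12/5)
T3 shear: y ← y − 1·x: (-16/5, -12/5) → (-16/5, 4/5)
T4 rotate counter-clockwise with cos θ = -5/13, sin θ = 12/13: (-16/5, 4/5) → (32/65, -212/65)

T(p) = (32/65, -212/65)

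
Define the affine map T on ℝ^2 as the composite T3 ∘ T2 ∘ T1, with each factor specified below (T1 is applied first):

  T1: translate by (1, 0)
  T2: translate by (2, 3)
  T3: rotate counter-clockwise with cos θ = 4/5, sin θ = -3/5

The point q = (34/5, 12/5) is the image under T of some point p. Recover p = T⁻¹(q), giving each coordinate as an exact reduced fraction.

p = (1, 3)

T1 = [1 0 1; 0 1 0; 0 0 1]
T2·T1 = [1 0 3; 0 1 3; 0 0 1]
T3·…·T1 = [4/5 3/5 21/5; -3/5 4/5 3/5; 0 0 1]
det M = 1; M⁻¹ = [4/5 -3/5 -3; 3/5 4/5 -3; 0 0 1]
M⁻¹ · (34/5, 12/5)ᵀ = (1, 3)ᵀ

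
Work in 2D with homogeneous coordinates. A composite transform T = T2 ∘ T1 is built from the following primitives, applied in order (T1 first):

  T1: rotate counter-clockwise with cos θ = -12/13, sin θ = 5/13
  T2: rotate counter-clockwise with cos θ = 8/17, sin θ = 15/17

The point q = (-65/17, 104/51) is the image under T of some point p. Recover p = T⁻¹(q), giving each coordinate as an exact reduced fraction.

p = (5/3, -4)

T1 = [-12/13 -5/13 0; 5/13 -12/13 0; 0 0 1]
T2·T1 = [-171/221 140/221 0; -140/221 -171/221 0; 0 0 1]
det M = 1; M⁻¹ = [-171/221 -140/221 0; 140/221 -171/221 0; 0 0 1]
M⁻¹ · (-65/17, 104/51)ᵀ = (5/3, -4)ᵀ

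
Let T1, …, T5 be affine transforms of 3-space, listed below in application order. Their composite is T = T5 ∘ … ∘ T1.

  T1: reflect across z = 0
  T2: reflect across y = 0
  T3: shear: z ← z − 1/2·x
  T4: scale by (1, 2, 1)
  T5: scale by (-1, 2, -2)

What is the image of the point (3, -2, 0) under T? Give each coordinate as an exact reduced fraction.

T(p) = (-3, 8, 3)

T1 reflect across z = 0: (3, -2, 0) → (3, -2, 0)
T2 reflect across y = 0: (3, -2, 0) → (3, 2, 0)
T3 shear: z ← z − 1/2·x: (3, 2, 0) → (3, 2, -3/2)
T4 scale by (1, 2, 1): (3, 2, -3/2) → (3, 4, -3/2)
T5 scale by (-1, 2, -2): (3, 4, -3/2) → (-3, 8, 3)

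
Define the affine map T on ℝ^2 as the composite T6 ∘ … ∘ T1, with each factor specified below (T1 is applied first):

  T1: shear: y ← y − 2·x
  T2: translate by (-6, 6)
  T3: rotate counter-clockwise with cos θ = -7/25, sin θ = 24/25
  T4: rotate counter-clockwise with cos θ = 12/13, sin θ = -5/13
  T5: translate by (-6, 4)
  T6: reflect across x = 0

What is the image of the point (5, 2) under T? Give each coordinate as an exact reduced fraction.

T(p) = (268/65, 181/65)

T1 shear: y ← y − 2·x: (5, 2) → (5, -8)
T2 translate by (-6, 6): (5, -8) → (-1, -2)
T3 rotate counter-clockwise with cos θ = -7/25, sin θ = 24/25: (-1, -2) → (11/5, -2/5)
T4 rotate counter-clockwise with cos θ = 12/13, sin θ = -5/13: (11/5, -2/5) → (122/65, -79/65)
T5 translate by (-6, 4): (122/65, -79/65) → (-268/65, 181/65)
T6 reflect across x = 0: (-268/65, 181/65) → (268/65, 181/65)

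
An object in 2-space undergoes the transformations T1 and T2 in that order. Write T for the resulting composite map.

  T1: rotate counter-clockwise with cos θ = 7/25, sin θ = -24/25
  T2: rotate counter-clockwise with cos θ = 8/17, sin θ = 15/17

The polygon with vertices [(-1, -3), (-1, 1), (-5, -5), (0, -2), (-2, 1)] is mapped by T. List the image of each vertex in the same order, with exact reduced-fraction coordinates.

T1 rotate counter-clockwise with cos θ = 7/25, sin θ = -24/25: (-1, -3) → (-79/25, 3/25); (-1, 1) → (17/25, 31/25); (-5, -5) → (-31/5, 17/5); (0, -2) → (-48/25, -14/25); (-2, 1) → (2/5, 11/5)
T2 rotate counter-clockwise with cos θ = 8/17, sin θ = 15/17: (-79/25, 3/25) → (-677/425, -1161/425); (17/25, 31/25) → (-329/425, 503/425); (-31/5, 17/5) → (-503/85, -329/85); (-48/25, -14/25) → (-174/425, -832/425); (2/5, 11/5) → (-149/85, 118/85)

image vertices: (-677/425, -1161/425), (-329/425, 503/425), (-503/85, -329/85), (-174/425, -832/425), (-149/85, 118/85)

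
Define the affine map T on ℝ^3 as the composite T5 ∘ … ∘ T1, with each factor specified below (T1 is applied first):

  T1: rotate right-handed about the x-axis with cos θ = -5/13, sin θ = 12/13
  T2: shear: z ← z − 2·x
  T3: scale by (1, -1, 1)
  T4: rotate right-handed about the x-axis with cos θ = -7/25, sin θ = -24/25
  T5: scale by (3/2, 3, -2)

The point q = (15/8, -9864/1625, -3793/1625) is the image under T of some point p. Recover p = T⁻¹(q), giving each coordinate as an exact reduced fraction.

p = (5/4, 0, -3/5)

T1 = [1 0 0 0; 0 -5/13 -12/13 0; 0 12/13 -5/13 0; 0 0 0 1]
T2·T1 = [1 0 0 0; 0 -5/13 -12/13 0; -2 12/13 -5/13 0; 0 0 0 1]
T3·…·T1 = [1 0 0 0; 0 5/13 12/13 0; -2 12/13 -5/13 0; 0 0 0 1]
T4·…·T1 = [1 0 0 0; -48/25 253/325 -204/325 0; 14/25 -204/325 -253/325 0; 0 0 0 1]
T5·…·T1 = [3/2 0 0 0; -144/25 759/325 -612/325 0; -28/25 408/325 506/325 0; 0 0 0 1]
det M = 9; M⁻¹ = [2/3 0 0 0; 16/13 253/975 102/325 0; -20/39 -68/325 253/650 0; 0 0 0 1]
M⁻¹ · (15/8, -9864/1625, -3793/1625)ᵀ = (5/4, 0, -3/5)ᵀ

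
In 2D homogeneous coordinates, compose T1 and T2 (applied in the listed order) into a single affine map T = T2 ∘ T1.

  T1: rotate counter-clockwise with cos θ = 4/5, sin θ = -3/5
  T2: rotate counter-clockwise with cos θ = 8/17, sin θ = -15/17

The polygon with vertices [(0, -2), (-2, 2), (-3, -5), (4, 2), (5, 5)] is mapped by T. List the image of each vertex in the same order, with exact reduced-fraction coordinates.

T1 rotate counter-clockwise with cos θ = 4/5, sin θ = -3/5: (0, -2) → (-6/5, -8/5); (-2, 2) → (-2/5, 14/5); (-3, -5) → (-27/5, -11/5); (4, 2) → (22/5, -4/5); (5, 5) → (7, 1)
T2 rotate counter-clockwise with cos θ = 8/17, sin θ = -15/17: (-6/5, -8/5) → (-168/85, 26/85); (-2/5, 14/5) → (194/85, 142/85); (-27/5, -11/5) → (-381/85, 317/85); (22/5, -4/5) → (116/85, -362/85); (7, 1) → (71/17, -97/17)

image vertices: (-168/85, 26/85), (194/85, 142/85), (-381/85, 317/85), (116/85, -362/85), (71/17, -97/17)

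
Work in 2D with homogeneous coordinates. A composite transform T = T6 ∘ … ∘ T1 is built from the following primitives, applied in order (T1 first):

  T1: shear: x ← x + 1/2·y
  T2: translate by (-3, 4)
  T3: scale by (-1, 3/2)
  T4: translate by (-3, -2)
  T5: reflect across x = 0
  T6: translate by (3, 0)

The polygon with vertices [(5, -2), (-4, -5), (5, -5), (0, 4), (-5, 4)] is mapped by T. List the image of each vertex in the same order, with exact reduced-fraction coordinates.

image vertices: (7, 1), (-7/2, -7/2), (11/2, -7/2), (5, 10), (0, 10)

T1 shear: x ← x + 1/2·y: (5, -2) → (4, -2); (-4, -5) → (-13/2, -5); (5, -5) → (5/2, -5); (0, 4) → (2, 4); (-5, 4) → (-3, 4)
T2 translate by (-3, 4): (4, -2) → (1, 2); (-13/2, -5) → (-19/2, -1); (5/2, -5) → (-1/2, -1); (2, 4) → (-1, 8); (-3, 4) → (-6, 8)
T3 scale by (-1, 3/2): (1, 2) → (-1, 3); (-19/2, -1) → (19/2, -3/2); (-1/2, -1) → (1/2, -3/2); (-1, 8) → (1, 12); (-6, 8) → (6, 12)
T4 translate by (-3, -2): (-1, 3) → (-4, 1); (19/2, -3/2) → (13/2, -7/2); (1/2, -3/2) → (-5/2, -7/2); (1, 12) → (-2, 10); (6, 12) → (3, 10)
T5 reflect across x = 0: (-4, 1) → (4, 1); (13/2, -7/2) → (-13/2, -7/2); (-5/2, -7/2) → (5/2, -7/2); (-2, 10) → (2, 10); (3, 10) → (-3, 10)
T6 translate by (3, 0): (4, 1) → (7, 1); (-13/2, -7/2) → (-7/2, -7/2); (5/2, -7/2) → (11/2, -7/2); (2, 10) → (5, 10); (-3, 10) → (0, 10)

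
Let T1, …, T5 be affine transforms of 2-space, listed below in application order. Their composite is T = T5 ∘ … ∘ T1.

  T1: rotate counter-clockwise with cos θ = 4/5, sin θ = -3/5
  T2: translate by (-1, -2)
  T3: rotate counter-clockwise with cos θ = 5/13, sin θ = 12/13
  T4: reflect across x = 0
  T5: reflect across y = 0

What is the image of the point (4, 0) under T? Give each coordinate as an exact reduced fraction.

T(p) = (-319/65, -22/65)

T1 rotate counter-clockwise with cos θ = 4/5, sin θ = -3/5: (4, 0) → (16/5, -12/5)
T2 translate by (-1, -2): (16/5, -12/5) → (11/5, -22/5)
T3 rotate counter-clockwise with cos θ = 5/13, sin θ = 12/13: (11/5, -22/5) → (319/65, 22/65)
T4 reflect across x = 0: (319/65, 22/65) → (-319/65, 22/65)
T5 reflect across y = 0: (-319/65, 22/65) → (-319/65, -22/65)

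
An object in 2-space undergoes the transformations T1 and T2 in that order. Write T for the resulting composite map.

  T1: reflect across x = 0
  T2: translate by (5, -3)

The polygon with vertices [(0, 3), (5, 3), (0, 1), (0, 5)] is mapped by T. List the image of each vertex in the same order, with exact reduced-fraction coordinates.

T1 reflect across x = 0: (0, 3) → (0, 3); (5, 3) → (-5, 3); (0, 1) → (0, 1); (0, 5) → (0, 5)
T2 translate by (5, -3): (0, 3) → (5, 0); (-5, 3) → (0, 0); (0, 1) → (5, -2); (0, 5) → (5, 2)

image vertices: (5, 0), (0, 0), (5, -2), (5, 2)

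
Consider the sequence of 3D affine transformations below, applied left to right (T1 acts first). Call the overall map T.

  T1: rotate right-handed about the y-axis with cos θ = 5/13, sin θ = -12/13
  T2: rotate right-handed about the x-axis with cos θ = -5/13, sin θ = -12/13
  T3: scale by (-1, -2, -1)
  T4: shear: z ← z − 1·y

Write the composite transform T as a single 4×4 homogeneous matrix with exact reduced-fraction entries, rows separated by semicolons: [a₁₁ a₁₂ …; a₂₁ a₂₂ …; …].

T = [-5/13 0 12/13 0; -288/169 10/13 -120/169 0; 348/169 2/13 145/169 0; 0 0 0 1]

T1 = [5/13 0 -12/13 0; 0 1 0 0; 12/13 0 5/13 0; 0 0 0 1]
T2·T1 = [5/13 0 -12/13 0; 144/169 -5/13 60/169 0; -60/169 -12/13 -25/169 0; 0 0 0 1]
T3·…·T1 = [-5/13 0 12/13 0; -288/169 10/13 -120/169 0; 60/169 12/13 25/169 0; 0 0 0 1]
T4·…·T1 = [-5/13 0 12/13 0; -288/169 10/13 -120/169 0; 348/169 2/13 145/169 0; 0 0 0 1]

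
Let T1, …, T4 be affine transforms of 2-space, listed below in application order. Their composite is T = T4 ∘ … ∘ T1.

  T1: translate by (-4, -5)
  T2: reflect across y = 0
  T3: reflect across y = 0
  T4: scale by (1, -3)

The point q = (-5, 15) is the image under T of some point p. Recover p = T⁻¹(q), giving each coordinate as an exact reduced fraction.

T1 = [1 0 -4; 0 1 -5; 0 0 1]
T2·T1 = [1 0 -4; 0 -1 5; 0 0 1]
T3·…·T1 = [1 0 -4; 0 1 -5; 0 0 1]
T4·…·T1 = [1 0 -4; 0 -3 15; 0 0 1]
det M = -3; M⁻¹ = [1 0 4; 0 -1/3 5; 0 0 1]
M⁻¹ · (-5, 15)ᵀ = (-1, 0)ᵀ

p = (-1, 0)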